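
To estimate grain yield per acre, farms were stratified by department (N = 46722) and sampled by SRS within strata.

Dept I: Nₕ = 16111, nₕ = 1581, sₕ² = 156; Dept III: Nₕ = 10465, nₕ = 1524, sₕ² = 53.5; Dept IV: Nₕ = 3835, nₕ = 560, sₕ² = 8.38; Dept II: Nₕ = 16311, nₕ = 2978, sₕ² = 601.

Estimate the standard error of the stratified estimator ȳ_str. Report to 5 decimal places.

Var(ȳ_str) = Σₕ Wₕ²(1 − fₕ)sₕ²/nₕ with Wₕ = Nₕ/N, N = 46722.
Dept I: Wₕ = 0.34482685; term = 0.34482685²·(1 − 0.09813171)·156/1581 = 0.010581275.
Dept III: Wₕ = 0.22398442; term = 0.22398442²·(1 − 0.14562828)·53.5/1524 = 0.0015047048.
Dept IV: Wₕ = 0.08208125; term = 0.08208125²·(1 − 0.14602347)·8.38/560 = 8.6097356 × 10^-5.
Dept II: Wₕ = 0.34910749; term = 0.34910749²·(1 − 0.18257618)·601/2978 = 0.020105524.
Sum = 0.032277601.
SE = √(0.032277601) = 0.17966.

0.17966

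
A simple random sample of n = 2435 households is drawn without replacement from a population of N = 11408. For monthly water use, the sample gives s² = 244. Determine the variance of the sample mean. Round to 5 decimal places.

0.07882

Under SRS without replacement, Var(ȳ) = (1 − f)·s²/n with f = n/N = 2435/11408 = 0.21344670.
Var(ȳ) = (1 − 0.21344670)·244/2435 = 0.78655330·0.10020534 = 0.07881684.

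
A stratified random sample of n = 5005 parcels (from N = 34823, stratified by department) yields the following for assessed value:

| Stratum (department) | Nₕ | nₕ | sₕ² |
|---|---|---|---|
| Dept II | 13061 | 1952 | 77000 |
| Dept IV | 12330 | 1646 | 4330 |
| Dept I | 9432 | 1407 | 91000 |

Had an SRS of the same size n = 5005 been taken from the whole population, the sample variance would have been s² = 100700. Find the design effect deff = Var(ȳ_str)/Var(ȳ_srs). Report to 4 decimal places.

Var(ȳ_str) = Σ Wₕ²(1−fₕ)sₕ²/nₕ with Wₕ = Nₕ/34823:
  Dept II: (13061/34823)²·(1−1952/13061)·77000/1952 = 4.719869
  Dept IV: (12330/34823)²·(1−1646/12330)·4330/1646 = 0.28577396
  Dept I: (9432/34823)²·(1−1407/9432)·91000/1407 = 4.0370466
  → Var(ȳ_str) = 9.0426896.
Var(ȳ_srs) = (1 − 5005/34823)·100700/5005 = 17.228113.
deff = 9.0426896 / 17.228113 = 0.5249.

0.5249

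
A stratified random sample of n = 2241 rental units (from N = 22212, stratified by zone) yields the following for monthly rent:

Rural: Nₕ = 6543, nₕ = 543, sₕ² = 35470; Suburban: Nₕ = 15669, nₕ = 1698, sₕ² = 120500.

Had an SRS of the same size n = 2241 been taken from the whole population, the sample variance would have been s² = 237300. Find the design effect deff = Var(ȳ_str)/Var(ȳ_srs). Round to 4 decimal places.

0.3853

Var(ȳ_str) = Σ Wₕ²(1−fₕ)sₕ²/nₕ with Wₕ = Nₕ/22212:
  Rural: (6543/22212)²·(1−543/6543)·35470/543 = 5.1977358
  Suburban: (15669/22212)²·(1−1698/15669)·120500/1698 = 31.487835
  → Var(ȳ_str) = 36.685571.
Var(ȳ_srs) = (1 − 2241/22212)·237300/2241 = 95.206813.
deff = 36.685571 / 95.206813 = 0.3853.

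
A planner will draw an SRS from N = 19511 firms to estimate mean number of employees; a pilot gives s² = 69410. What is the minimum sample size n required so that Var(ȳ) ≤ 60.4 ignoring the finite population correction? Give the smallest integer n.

1150

Without fpc, n₀ = s²/D = 69410/60.4 = 1149.1722.
Rounding up, n = 1150.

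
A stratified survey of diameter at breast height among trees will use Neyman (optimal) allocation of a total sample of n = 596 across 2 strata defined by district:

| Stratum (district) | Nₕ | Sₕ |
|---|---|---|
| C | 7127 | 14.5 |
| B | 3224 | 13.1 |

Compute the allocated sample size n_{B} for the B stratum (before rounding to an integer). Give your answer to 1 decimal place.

172.9

Neyman allocation: nₕ = n·NₕSₕ / Σⱼ NⱼSⱼ.
Σ NⱼSⱼ = 7127·14.5 + 3224·13.1 = 145575.9.
n_{B} = 596·3224·13.1 / 145575.9 = 172.9.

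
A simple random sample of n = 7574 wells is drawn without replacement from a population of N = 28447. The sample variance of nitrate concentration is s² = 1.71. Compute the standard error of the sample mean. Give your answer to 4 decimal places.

0.0129

Under SRS without replacement, Var(ȳ) = (1 − f)·s²/n with f = n/N = 7574/28447 = 0.26624952.
Var(ȳ) = (1 − 0.26624952)·1.71/7574 = 0.73375048·2.2577238 × 10^-4 = 1.6566059 × 10^-4.
SE(ȳ) = √(1.6566059 × 10^-4) = 0.0129.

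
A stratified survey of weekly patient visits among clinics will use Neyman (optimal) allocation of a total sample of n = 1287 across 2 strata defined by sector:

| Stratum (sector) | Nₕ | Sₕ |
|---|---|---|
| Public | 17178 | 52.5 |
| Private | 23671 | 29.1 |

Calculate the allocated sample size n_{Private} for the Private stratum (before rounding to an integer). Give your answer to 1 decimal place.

Neyman allocation: nₕ = n·NₕSₕ / Σⱼ NⱼSⱼ.
Σ NⱼSⱼ = 17178·52.5 + 23671·29.1 = 1.5906711 × 10^6.
n_{Private} = 1287·23671·29.1 / (1.5906711 × 10^6) = 557.3.

557.3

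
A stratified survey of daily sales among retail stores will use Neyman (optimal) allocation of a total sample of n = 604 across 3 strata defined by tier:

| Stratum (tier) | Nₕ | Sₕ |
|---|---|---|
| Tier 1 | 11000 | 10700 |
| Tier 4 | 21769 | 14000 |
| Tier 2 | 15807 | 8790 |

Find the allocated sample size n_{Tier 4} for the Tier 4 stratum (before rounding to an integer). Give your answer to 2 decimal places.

Neyman allocation: nₕ = n·NₕSₕ / Σⱼ NⱼSⱼ.
Σ NⱼSⱼ = 11000·10700 + 21769·14000 + 15807·8790 = 5.6140953 × 10^8.
n_{Tier 4} = 604·21769·14000 / (5.6140953 × 10^8) = 327.89.

327.89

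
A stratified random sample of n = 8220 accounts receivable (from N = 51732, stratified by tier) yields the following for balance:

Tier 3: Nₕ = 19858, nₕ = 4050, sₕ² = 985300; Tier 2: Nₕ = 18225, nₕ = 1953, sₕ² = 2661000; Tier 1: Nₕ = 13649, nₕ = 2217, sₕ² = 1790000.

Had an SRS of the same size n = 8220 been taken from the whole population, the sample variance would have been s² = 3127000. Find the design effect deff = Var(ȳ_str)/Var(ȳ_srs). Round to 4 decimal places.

0.7082

Var(ȳ_str) = Σ Wₕ²(1−fₕ)sₕ²/nₕ with Wₕ = Nₕ/51732:
  Tier 3: (19858/51732)²·(1−4050/19858)·985300/4050 = 28.536937
  Tier 2: (18225/51732)²·(1−1953/18225)·2661000/1953 = 150.98457
  Tier 1: (13649/51732)²·(1−2217/13649)·1790000/2217 = 47.075165
  → Var(ȳ_str) = 226.59667.
Var(ȳ_srs) = (1 − 8220/51732)·3127000/8220 = 319.96748.
deff = 226.59667 / 319.96748 = 0.7082.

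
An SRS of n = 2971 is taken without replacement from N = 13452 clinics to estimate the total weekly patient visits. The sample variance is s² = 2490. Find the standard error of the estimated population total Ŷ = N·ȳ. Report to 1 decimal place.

10870.3

Var(Ŷ) = N²·Var(ȳ) = N²·(1 − n/N)·s²/n.
f = 2971/13452 = 0.22085935; Var(ȳ) = 0.77914065·2490/2971 = 0.65299906.
Var(Ŷ) = 13452² · 0.65299906 = 1.181643 × 10^8.
SE(Ŷ) = √(1.181643 × 10^8) = 10870.3.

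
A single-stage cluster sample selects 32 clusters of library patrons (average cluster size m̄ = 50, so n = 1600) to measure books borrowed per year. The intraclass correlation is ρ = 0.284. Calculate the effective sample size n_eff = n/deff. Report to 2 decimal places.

deff = 1 + (50 − 1)·0.284 = 1 + 13.916 = 14.916.
n_eff = 1600 / 14.916 = 107.27.

107.27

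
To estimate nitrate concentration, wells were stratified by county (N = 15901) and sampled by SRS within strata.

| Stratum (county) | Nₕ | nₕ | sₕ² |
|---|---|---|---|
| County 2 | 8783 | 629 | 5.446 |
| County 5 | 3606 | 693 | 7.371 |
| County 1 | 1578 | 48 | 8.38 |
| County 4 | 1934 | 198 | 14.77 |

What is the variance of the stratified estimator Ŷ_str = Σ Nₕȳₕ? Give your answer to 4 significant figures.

Var(Ŷ_str) = Σₕ Nₕ²(1 − fₕ)sₕ²/nₕ.
County 2: 8783²·(1 − 629/8783)·5.446/629 = 620069.8.
County 5: 3606²·(1 − 693/3606)·7.371/693 = 111727.32.
County 1: 1578²·(1 − 48/1578)·8.38/48 = 421503.53.
County 4: 1934²·(1 − 198/1934)·14.77/198 = 250450.27.
Sum = 1.4037509 × 10^6.

1.404 × 10^6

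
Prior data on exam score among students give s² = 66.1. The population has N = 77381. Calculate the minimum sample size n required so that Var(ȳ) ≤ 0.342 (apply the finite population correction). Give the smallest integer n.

Without fpc, n₀ = s²/D = 66.1/0.342 = 193.2749.
With fpc, (1 − n/N)·s²/n ≤ D requires n ≥ n₀/(1 + n₀/N) = 193.2749/(1 + 193.2749/77381) = 192.7934.
Rounding up, n = 193.

193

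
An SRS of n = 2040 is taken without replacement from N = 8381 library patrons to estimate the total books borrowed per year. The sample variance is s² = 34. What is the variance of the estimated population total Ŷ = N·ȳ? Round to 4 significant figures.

885700

Var(Ŷ) = N²·Var(ȳ) = N²·(1 − n/N)·s²/n.
f = 2040/8381 = 0.24340771; Var(ȳ) = 0.75659229·34/2040 = 0.012609872.
Var(Ŷ) = 8381² · 0.012609872 = 885732.05.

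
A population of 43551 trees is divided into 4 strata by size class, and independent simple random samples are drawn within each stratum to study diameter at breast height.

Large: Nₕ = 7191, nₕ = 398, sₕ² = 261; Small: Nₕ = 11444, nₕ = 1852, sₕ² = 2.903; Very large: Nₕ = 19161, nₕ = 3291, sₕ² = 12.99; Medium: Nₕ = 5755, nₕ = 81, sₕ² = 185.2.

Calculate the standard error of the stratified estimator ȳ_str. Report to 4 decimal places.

0.2387

Var(ȳ_str) = Σₕ Wₕ²(1 − fₕ)sₕ²/nₕ with Wₕ = Nₕ/N, N = 43551.
Large: Wₕ = 0.16511676; term = 0.16511676²·(1 − 0.05534696)·261/398 = 0.016889317.
Small: Wₕ = 0.26277238; term = 0.26277238²·(1 − 0.16183153)·2.903/1852 = 9.0718698 × 10^-5.
Very large: Wₕ = 0.43996694; term = 0.43996694²·(1 − 0.17175513)·12.99/3291 = 6.3281986 × 10^-4.
Medium: Wₕ = 0.13214392; term = 0.13214392²·(1 − 0.01407472)·185.2/81 = 0.039363559.
Sum = 0.056976415.
SE = √(0.056976415) = 0.2387.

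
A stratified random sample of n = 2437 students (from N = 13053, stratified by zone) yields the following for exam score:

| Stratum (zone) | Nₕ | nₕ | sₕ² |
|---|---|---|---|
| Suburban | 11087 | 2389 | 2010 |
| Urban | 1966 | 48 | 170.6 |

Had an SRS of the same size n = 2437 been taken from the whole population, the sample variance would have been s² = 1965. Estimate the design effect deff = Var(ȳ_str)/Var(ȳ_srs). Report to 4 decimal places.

Var(ȳ_str) = Σ Wₕ²(1−fₕ)sₕ²/nₕ with Wₕ = Nₕ/13053:
  Suburban: (11087/13053)²·(1−2389/11087)·2010/2389 = 0.47620361
  Urban: (1966/13053)²·(1−48/1966)·170.6/48 = 0.078659147
  → Var(ȳ_str) = 0.55486276.
Var(ȳ_srs) = (1 − 2437/13053)·1965/2437 = 0.65577914.
deff = 0.55486276 / 0.65577914 = 0.8461.

0.8461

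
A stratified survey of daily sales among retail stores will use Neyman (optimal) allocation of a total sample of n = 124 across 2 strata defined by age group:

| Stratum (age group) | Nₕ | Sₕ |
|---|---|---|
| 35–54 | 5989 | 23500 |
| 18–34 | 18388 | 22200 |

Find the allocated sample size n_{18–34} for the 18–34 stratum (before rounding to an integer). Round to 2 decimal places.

92.21

Neyman allocation: nₕ = n·NₕSₕ / Σⱼ NⱼSⱼ.
Σ NⱼSⱼ = 5989·23500 + 18388·22200 = 5.489551 × 10^8.
n_{18–34} = 124·18388·22200 / (5.489551 × 10^8) = 92.21.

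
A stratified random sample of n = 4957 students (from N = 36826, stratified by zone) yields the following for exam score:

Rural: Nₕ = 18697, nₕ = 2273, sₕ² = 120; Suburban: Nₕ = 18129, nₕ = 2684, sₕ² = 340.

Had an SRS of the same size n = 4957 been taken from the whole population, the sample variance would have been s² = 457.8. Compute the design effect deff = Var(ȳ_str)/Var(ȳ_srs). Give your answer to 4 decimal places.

0.4768

Var(ȳ_str) = Σ Wₕ²(1−fₕ)sₕ²/nₕ with Wₕ = Nₕ/36826:
  Rural: (18697/36826)²·(1−2273/18697)·120/2273 = 0.011954284
  Suburban: (18129/36826)²·(1−2684/18129)·340/2684 = 0.026154659
  → Var(ȳ_str) = 0.038108943.
Var(ȳ_srs) = (1 − 4957/36826)·457.8/4957 = 0.079922812.
deff = 0.038108943 / 0.079922812 = 0.4768.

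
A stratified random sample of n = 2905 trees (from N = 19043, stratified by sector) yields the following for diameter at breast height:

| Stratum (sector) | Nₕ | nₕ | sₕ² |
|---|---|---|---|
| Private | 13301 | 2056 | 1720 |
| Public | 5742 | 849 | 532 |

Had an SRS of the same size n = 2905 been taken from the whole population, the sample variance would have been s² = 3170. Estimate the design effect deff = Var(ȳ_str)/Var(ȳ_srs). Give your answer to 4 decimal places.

0.4256

Var(ȳ_str) = Σ Wₕ²(1−fₕ)sₕ²/nₕ with Wₕ = Nₕ/19043:
  Private: (13301/19043)²·(1−2056/13301)·1720/2056 = 0.34504708
  Public: (5742/19043)²·(1−849/5742)·532/849 = 0.04854803
  → Var(ȳ_str) = 0.39359511.
Var(ȳ_srs) = (1 − 2905/19043)·3170/2905 = 0.92475666.
deff = 0.39359511 / 0.92475666 = 0.4256.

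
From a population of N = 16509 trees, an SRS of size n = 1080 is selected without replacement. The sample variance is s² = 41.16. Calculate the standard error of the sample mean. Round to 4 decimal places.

Under SRS without replacement, Var(ȳ) = (1 − f)·s²/n with f = n/N = 1080/16509 = 0.06541886.
Var(ȳ) = (1 − 0.06541886)·41.16/1080 = 0.93458114·0.038111111 = 0.035617926.
SE(ȳ) = √(0.035617926) = 0.1887.

0.1887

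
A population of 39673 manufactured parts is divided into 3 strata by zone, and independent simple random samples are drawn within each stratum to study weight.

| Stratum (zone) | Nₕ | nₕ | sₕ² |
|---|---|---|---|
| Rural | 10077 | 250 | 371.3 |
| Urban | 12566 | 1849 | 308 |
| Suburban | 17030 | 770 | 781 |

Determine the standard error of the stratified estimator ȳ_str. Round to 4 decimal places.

Var(ȳ_str) = Σₕ Wₕ²(1 − fₕ)sₕ²/nₕ with Wₕ = Nₕ/N, N = 39673.
Rural: Wₕ = 0.25400146; term = 0.25400146²·(1 − 0.02480897)·371.3/250 = 0.093443064.
Urban: Wₕ = 0.31673934; term = 0.31673934²·(1 − 0.14714308)·308/1849 = 0.014252597.
Suburban: Wₕ = 0.42925919; term = 0.42925919²·(1 − 0.04521433)·781/770 = 0.17844542.
Sum = 0.28614108.
SE = √(0.28614108) = 0.5349.

0.5349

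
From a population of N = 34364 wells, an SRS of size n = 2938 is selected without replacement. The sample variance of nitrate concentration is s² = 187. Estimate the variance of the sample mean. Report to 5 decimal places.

0.05821

Under SRS without replacement, Var(ȳ) = (1 − f)·s²/n with f = n/N = 2938/34364 = 0.08549645.
Var(ȳ) = (1 − 0.08549645)·187/2938 = 0.91450355·0.063648741 = 0.058206999.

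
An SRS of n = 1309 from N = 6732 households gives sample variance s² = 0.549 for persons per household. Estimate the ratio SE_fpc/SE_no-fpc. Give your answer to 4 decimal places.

f = n/N = 1309/6732 = 0.19444444.
SE_no-fpc = √(s²/n) = 0.020479359; SE_fpc = √((1−f)s²/n) = 0.018380787.
Ratio = √(1−f) = 0.89752747.

0.8975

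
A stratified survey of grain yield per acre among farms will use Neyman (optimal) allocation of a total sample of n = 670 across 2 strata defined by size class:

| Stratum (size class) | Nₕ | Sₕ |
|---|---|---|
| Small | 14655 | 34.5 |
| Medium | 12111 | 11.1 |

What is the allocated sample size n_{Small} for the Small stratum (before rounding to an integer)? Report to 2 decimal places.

529.27

Neyman allocation: nₕ = n·NₕSₕ / Σⱼ NⱼSⱼ.
Σ NⱼSⱼ = 14655·34.5 + 12111·11.1 = 640029.6.
n_{Small} = 670·14655·34.5 / 640029.6 = 529.27.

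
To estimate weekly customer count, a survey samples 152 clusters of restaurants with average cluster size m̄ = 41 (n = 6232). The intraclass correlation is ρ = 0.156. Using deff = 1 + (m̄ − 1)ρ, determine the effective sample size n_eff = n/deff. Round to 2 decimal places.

860.77

deff = 1 + (41 − 1)·0.156 = 1 + 6.24 = 7.24.
n_eff = 6232 / 7.24 = 860.77.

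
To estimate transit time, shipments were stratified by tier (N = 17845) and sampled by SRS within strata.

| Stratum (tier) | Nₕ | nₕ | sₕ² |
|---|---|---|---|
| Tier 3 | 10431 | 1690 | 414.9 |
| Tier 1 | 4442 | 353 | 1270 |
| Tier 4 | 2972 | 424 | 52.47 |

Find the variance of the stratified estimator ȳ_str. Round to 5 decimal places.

Var(ȳ_str) = Σₕ Wₕ²(1 − fₕ)sₕ²/nₕ with Wₕ = Nₕ/N, N = 17845.
Tier 3: Wₕ = 0.58453348; term = 0.58453348²·(1 − 0.16201706)·414.9/1690 = 0.070292775.
Tier 1: Wₕ = 0.24892127; term = 0.24892127²·(1 − 0.07946871)·1270/353 = 0.20520672.
Tier 4: Wₕ = 0.16654525; term = 0.16654525²·(1 − 0.14266487)·52.47/424 = 0.0029427972.
Sum = 0.27844229.

0.27844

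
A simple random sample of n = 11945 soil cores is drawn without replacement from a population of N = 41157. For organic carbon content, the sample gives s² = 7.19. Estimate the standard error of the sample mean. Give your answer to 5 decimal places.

0.02067

Under SRS without replacement, Var(ȳ) = (1 − f)·s²/n with f = n/N = 11945/41157 = 0.29023009.
Var(ȳ) = (1 − 0.29023009)·7.19/11945 = 0.70976991·6.0192549 × 10^-4 = 4.272286 × 10^-4.
SE(ȳ) = √(4.272286 × 10^-4) = 0.02067.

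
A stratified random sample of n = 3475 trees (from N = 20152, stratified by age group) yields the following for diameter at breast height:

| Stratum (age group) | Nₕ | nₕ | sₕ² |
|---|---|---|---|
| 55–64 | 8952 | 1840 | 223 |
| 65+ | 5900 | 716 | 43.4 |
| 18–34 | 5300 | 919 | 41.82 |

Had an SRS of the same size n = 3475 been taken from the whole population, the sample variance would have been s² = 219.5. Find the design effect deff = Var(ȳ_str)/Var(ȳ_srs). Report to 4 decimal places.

Var(ȳ_str) = Σ Wₕ²(1−fₕ)sₕ²/nₕ with Wₕ = Nₕ/20152:
  55–64: (8952/20152)²·(1−1840/8952)·223/1840 = 0.019000392
  65+: (5900/20152)²·(1−716/5900)·43.4/716 = 0.0045651747
  18–34: (5300/20152)²·(1−919/5300)·41.82/919 = 0.0026018445
  → Var(ȳ_str) = 0.026167411.
Var(ȳ_srs) = (1 − 3475/20152)·219.5/3475 = 0.052273248.
deff = 0.026167411 / 0.052273248 = 0.5006.

0.5006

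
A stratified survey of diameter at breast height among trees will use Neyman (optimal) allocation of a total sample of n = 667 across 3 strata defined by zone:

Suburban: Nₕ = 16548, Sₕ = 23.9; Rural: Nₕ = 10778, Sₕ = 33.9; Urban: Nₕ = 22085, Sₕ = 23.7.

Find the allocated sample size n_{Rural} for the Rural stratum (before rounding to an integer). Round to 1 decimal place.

Neyman allocation: nₕ = n·NₕSₕ / Σⱼ NⱼSⱼ.
Σ NⱼSⱼ = 16548·23.9 + 10778·33.9 + 22085·23.7 = 1.2842859 × 10^6.
n_{Rural} = 667·10778·33.9 / (1.2842859 × 10^6) = 189.8.

189.8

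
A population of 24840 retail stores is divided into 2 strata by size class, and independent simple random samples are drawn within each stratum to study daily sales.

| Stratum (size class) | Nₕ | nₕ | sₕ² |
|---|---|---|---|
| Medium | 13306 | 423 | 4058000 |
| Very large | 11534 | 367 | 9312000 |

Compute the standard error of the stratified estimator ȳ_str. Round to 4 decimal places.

Var(ȳ_str) = Σₕ Wₕ²(1 − fₕ)sₕ²/nₕ with Wₕ = Nₕ/N, N = 24840.
Medium: Wₕ = 0.53566828; term = 0.53566828²·(1 − 0.03179017)·4058000/423 = 2665.2197.
Very large: Wₕ = 0.46433172; term = 0.46433172²·(1 − 0.03181897)·9312000/367 = 5296.5147.
Sum = 7961.7344.
SE = √(7961.7344) = 89.2286.

89.2286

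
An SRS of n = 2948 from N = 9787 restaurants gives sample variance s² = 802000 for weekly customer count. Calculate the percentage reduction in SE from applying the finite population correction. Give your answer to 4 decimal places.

f = n/N = 2948/9787 = 0.30121590.
SE_no-fpc = √(s²/n) = 16.493903; SE_fpc = √((1−f)s²/n) = 13.787799.
Ratio = √(1−f) = 0.83593307. Reduction = 100·(1 − 0.83593307) = 16.4067%.

16.4067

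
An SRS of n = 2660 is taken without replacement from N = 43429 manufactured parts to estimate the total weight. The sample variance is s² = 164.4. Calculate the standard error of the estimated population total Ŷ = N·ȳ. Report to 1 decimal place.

10460.8

Var(Ŷ) = N²·Var(ȳ) = N²·(1 − n/N)·s²/n.
f = 2660/43429 = 0.06124940; Var(ȳ) = 0.93875060·164.4/2660 = 0.058019022.
Var(Ŷ) = 43429² · 0.058019022 = 1.094284 × 10^8.
SE(Ŷ) = √(1.094284 × 10^8) = 10460.8.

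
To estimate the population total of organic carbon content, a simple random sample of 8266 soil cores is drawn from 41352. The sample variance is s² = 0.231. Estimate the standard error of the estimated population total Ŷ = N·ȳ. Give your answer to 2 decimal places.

195.54

Var(Ŷ) = N²·Var(ȳ) = N²·(1 − n/N)·s²/n.
f = 8266/41352 = 0.19989360; Var(ȳ) = 0.80010640·0.231/8266 = 2.2359615 × 10^-5.
Var(Ŷ) = 41352² · (2.2359615 × 10^-5) = 38234.671.
SE(Ŷ) = √(38234.671) = 195.54.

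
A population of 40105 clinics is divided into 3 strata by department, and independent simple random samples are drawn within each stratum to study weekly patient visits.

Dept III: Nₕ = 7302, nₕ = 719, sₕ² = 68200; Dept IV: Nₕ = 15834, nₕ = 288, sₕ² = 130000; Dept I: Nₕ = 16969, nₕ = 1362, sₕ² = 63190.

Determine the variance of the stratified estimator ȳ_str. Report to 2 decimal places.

Var(ȳ_str) = Σₕ Wₕ²(1 − fₕ)sₕ²/nₕ with Wₕ = Nₕ/N, N = 40105.
Dept III: Wₕ = 0.18207206; term = 0.18207206²·(1 − 0.09846617)·68200/719 = 2.8348111.
Dept IV: Wₕ = 0.39481361; term = 0.39481361²·(1 − 0.01818871)·130000/288 = 69.081718.
Dept I: Wₕ = 0.42311432; term = 0.42311432²·(1 − 0.08026401)·63190/1362 = 7.6392353.
Sum = 79.555764.

79.56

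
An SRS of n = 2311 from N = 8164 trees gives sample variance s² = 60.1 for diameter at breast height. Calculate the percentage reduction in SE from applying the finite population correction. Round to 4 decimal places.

f = n/N = 2311/8164 = 0.28307202.
SE_no-fpc = √(s²/n) = 0.16126394; SE_fpc = √((1−f)s²/n) = 0.13654476.
Ratio = √(1−f) = 0.84671600. Reduction = 100·(1 − 0.84671600) = 15.3284%.

15.3284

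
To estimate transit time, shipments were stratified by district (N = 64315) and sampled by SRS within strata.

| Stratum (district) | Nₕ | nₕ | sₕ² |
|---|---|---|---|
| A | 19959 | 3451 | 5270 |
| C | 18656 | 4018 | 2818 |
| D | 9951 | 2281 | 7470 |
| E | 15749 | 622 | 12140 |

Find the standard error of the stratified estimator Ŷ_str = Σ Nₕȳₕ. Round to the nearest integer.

Var(Ŷ_str) = Σₕ Nₕ²(1 − fₕ)sₕ²/nₕ.
A: 19959²·(1 − 3451/19959)·5270/3451 = 5.0315164 × 10^8.
C: 18656²·(1 − 4018/18656)·2818/4018 = 1.9152758 × 10^8.
D: 9951²·(1 − 2281/9951)·7470/2281 = 2.4995246 × 10^8.
E: 15749²·(1 − 622/15749)·12140/622 = 4.6497981 × 10^9.
Sum = 5.5944298 × 10^9.
SE = √(5.5944298 × 10^9) = 74796.

74796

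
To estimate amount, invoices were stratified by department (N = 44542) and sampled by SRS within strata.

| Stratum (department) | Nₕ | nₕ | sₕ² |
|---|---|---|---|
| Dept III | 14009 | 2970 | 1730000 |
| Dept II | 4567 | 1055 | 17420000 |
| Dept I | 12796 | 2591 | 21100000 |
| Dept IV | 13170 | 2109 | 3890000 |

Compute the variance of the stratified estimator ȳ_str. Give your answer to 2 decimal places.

Var(ȳ_str) = Σₕ Wₕ²(1 − fₕ)sₕ²/nₕ with Wₕ = Nₕ/N, N = 44542.
Dept III: Wₕ = 0.31451215; term = 0.31451215²·(1 − 0.21200657)·1730000/2970 = 45.403266.
Dept II: Wₕ = 0.10253244; term = 0.10253244²·(1 − 0.23100504)·17420000/1055 = 133.48786.
Dept I: Wₕ = 0.28727942; term = 0.28727942²·(1 − 0.20248515)·21100000/2591 = 535.99761.
Dept IV: Wₕ = 0.29567599; term = 0.29567599²·(1 − 0.16013667)·3890000/2109 = 135.42965.
Sum = 850.31839.

850.32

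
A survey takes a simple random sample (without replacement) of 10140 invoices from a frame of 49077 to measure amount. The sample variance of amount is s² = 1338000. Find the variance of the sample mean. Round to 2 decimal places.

Under SRS without replacement, Var(ȳ) = (1 − f)·s²/n with f = n/N = 10140/49077 = 0.20661410.
Var(ȳ) = (1 − 0.20661410)·1338000/10140 = 0.79338590·131.95266 = 104.68938.

104.69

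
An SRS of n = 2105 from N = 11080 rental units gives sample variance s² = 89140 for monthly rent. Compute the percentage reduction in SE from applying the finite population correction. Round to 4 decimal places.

9.9990

f = n/N = 2105/11080 = 0.18998195.
SE_no-fpc = √(s²/n) = 6.5074414; SE_fpc = √((1−f)s²/n) = 5.8567625.
Ratio = √(1−f) = 0.90001003. Reduction = 100·(1 − 0.90001003) = 9.9990%.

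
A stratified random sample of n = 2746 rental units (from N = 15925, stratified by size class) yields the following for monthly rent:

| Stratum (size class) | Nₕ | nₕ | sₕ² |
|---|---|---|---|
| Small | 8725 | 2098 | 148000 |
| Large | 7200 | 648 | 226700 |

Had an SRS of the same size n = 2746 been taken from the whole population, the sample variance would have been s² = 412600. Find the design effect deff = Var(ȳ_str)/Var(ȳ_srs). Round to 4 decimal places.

0.6527

Var(ȳ_str) = Σ Wₕ²(1−fₕ)sₕ²/nₕ with Wₕ = Nₕ/15925:
  Small: (8725/15925)²·(1−2098/8725)·148000/2098 = 16.08347
  Large: (7200/15925)²·(1−648/7200)·226700/648 = 65.076475
  → Var(ȳ_str) = 81.159945.
Var(ȳ_srs) = (1 − 2746/15925)·412600/2746 = 124.34597.
deff = 81.159945 / 124.34597 = 0.6527.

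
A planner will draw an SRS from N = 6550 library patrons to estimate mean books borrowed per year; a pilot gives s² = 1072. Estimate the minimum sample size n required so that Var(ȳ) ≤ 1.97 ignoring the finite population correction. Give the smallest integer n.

545

Without fpc, n₀ = s²/D = 1072/1.97 = 544.1624.
Rounding up, n = 545.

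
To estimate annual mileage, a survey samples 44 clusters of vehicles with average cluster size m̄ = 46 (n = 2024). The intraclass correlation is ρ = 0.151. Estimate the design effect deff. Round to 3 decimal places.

deff = 1 + (46 − 1)·0.151 = 1 + 6.795 = 7.795.

7.795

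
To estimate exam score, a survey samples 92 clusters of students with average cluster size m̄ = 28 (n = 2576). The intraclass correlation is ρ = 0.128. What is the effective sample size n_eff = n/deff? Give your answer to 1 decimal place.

578.1

deff = 1 + (28 − 1)·0.128 = 1 + 3.456 = 4.456.
n_eff = 2576 / 4.456 = 578.1.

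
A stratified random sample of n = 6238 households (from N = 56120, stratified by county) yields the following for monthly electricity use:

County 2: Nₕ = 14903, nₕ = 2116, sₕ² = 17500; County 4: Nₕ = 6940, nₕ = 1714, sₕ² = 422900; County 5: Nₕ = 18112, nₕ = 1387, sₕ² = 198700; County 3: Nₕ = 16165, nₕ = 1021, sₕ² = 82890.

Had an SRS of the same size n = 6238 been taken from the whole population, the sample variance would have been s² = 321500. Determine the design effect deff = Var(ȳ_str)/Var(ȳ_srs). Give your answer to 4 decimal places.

Var(ȳ_str) = Σ Wₕ²(1−fₕ)sₕ²/nₕ with Wₕ = Nₕ/56120:
  County 2: (14903/56120)²·(1−2116/14903)·17500/2116 = 0.50041397
  County 4: (6940/56120)²·(1−1714/6940)·422900/1714 = 2.8413218
  County 5: (18112/56120)²·(1−1387/18112)·198700/1387 = 13.779029
  County 3: (16165/56120)²·(1−1021/16165)·82890/1021 = 6.3104072
  → Var(ȳ_str) = 23.431172.
Var(ȳ_srs) = (1 − 6238/56120)·321500/6238 = 45.810159.
deff = 23.431172 / 45.810159 = 0.5115.

0.5115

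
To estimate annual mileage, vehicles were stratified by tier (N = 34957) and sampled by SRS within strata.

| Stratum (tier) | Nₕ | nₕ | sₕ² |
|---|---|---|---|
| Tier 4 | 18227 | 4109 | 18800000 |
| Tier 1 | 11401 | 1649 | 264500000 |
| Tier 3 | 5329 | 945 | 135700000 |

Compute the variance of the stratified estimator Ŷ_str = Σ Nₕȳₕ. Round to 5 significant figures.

2.2366 × 10^13

Var(Ŷ_str) = Σₕ Nₕ²(1 − fₕ)sₕ²/nₕ.
Tier 4: 18227²·(1 − 4109/18227)·18800000/4109 = 1.1773622 × 10^12.
Tier 1: 11401²·(1 − 1649/11401)·264500000/1649 = 1.7833708 × 10^13.
Tier 3: 5329²·(1 − 945/5329)·135700000/945 = 3.354782 × 10^12.
Sum = 2.2365852 × 10^13.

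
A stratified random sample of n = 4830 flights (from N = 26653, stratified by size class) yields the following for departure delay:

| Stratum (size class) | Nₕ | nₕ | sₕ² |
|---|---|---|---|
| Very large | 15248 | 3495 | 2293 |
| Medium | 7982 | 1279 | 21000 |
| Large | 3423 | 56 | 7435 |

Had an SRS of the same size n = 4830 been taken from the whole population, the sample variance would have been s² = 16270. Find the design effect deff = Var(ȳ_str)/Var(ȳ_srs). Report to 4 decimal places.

Var(ȳ_str) = Σ Wₕ²(1−fₕ)sₕ²/nₕ with Wₕ = Nₕ/26653:
  Very large: (15248/26653)²·(1−3495/15248)·2293/3495 = 0.16551078
  Medium: (7982/26653)²·(1−1279/7982)·21000/1279 = 1.2366235
  Large: (3423/26653)²·(1−56/3423)·7435/56 = 2.1540251
  → Var(ȳ_str) = 3.5561594.
Var(ȳ_srs) = (1 − 4830/26653)·16270/4830 = 2.7580922.
deff = 3.5561594 / 2.7580922 = 1.2894.

1.2894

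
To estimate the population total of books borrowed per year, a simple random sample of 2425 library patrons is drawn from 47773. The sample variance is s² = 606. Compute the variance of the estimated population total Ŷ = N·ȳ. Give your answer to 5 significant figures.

Var(Ŷ) = N²·Var(ȳ) = N²·(1 − n/N)·s²/n.
f = 2425/47773 = 0.05076089; Var(ȳ) = 0.94923911·606/2425 = 0.23721192.
Var(Ŷ) = 47773² · 0.23721192 = 5.4137916 × 10^8.

5.4138 × 10^8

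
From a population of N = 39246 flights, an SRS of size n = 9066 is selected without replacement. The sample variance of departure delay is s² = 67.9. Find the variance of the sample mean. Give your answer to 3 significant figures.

Under SRS without replacement, Var(ȳ) = (1 − f)·s²/n with f = n/N = 9066/39246 = 0.23100443.
Var(ȳ) = (1 − 0.23100443)·67.9/9066 = 0.76899557·0.0074895213 = 0.0057594087.

0.00576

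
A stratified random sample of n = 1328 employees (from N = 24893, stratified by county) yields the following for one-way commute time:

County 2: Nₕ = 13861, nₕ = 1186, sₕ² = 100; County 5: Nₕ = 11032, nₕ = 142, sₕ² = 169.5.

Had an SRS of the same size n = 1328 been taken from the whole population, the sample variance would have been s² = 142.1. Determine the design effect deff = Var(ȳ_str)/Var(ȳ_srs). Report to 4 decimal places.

Var(ȳ_str) = Σ Wₕ²(1−fₕ)sₕ²/nₕ with Wₕ = Nₕ/24893:
  County 2: (13861/24893)²·(1−1186/13861)·100/1186 = 0.023905805
  County 5: (11032/24893)²·(1−142/11032)·169.5/142 = 0.23142433
  → Var(ȳ_str) = 0.25533014.
Var(ȳ_srs) = (1 − 1328/24893)·142.1/1328 = 0.10129458.
deff = 0.25533014 / 0.10129458 = 2.5207.

2.5207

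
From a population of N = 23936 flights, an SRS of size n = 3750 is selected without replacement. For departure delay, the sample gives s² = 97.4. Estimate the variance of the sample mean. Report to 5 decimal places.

0.02190

Under SRS without replacement, Var(ȳ) = (1 − f)·s²/n with f = n/N = 3750/23936 = 0.15666778.
Var(ȳ) = (1 − 0.15666778)·97.4/3750 = 0.84333222·0.025973333 = 0.021904149.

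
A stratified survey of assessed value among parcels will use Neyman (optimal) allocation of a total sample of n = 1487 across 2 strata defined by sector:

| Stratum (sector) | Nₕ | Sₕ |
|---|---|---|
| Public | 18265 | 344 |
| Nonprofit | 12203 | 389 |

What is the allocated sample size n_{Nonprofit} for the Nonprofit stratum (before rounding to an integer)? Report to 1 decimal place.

Neyman allocation: nₕ = n·NₕSₕ / Σⱼ NⱼSⱼ.
Σ NⱼSⱼ = 18265·344 + 12203·389 = 1.1030127 × 10^7.
n_{Nonprofit} = 1487·12203·389 / (1.1030127 × 10^7) = 640.0.

640.0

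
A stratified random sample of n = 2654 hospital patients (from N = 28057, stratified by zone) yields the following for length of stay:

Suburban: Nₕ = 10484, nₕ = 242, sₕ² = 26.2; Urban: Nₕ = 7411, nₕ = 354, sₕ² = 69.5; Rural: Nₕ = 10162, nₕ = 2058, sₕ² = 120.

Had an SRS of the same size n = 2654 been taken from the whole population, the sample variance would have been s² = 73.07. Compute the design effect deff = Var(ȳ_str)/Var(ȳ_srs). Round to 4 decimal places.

1.3604

Var(ȳ_str) = Σ Wₕ²(1−fₕ)sₕ²/nₕ with Wₕ = Nₕ/28057:
  Suburban: (10484/28057)²·(1−242/10484)·26.2/242 = 0.014767781
  Urban: (7411/28057)²·(1−354/7411)·69.5/354 = 0.013043556
  Rural: (10162/28057)²·(1−2058/10162)·120/2058 = 0.0061000309
  → Var(ȳ_str) = 0.033911368.
Var(ȳ_srs) = (1 − 2654/28057)·73.07/2654 = 0.024927686.
deff = 0.033911368 / 0.024927686 = 1.3604.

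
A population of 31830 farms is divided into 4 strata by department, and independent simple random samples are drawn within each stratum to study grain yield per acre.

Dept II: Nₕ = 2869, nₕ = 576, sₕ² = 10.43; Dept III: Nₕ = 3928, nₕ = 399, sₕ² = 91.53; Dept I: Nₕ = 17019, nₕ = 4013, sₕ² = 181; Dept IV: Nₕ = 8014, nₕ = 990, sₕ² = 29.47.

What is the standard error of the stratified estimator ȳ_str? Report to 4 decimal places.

Var(ȳ_str) = Σₕ Wₕ²(1 − fₕ)sₕ²/nₕ with Wₕ = Nₕ/N, N = 31830.
Dept II: Wₕ = 0.09013509; term = 0.09013509²·(1 − 0.20076682)·10.43/576 = 1.1757721 × 10^-4.
Dept III: Wₕ = 0.12340559; term = 0.12340559²·(1 − 0.10157841)·91.53/399 = 0.0031386322.
Dept I: Wₕ = 0.53468426; term = 0.53468426²·(1 − 0.23579529)·181/4013 = 0.009854031.
Dept IV: Wₕ = 0.25177505; term = 0.25177505²·(1 − 0.12353382)·29.47/990 = 0.0016538857.
Sum = 0.014764126.
SE = √(0.014764126) = 0.1215.

0.1215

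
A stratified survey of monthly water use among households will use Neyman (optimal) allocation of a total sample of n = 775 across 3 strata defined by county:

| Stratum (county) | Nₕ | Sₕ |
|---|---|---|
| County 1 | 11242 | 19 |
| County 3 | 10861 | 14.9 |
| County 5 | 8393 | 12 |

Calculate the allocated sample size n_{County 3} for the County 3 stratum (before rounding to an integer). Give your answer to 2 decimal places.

263.40

Neyman allocation: nₕ = n·NₕSₕ / Σⱼ NⱼSⱼ.
Σ NⱼSⱼ = 11242·19 + 10861·14.9 + 8393·12 = 476142.9.
n_{County 3} = 775·10861·14.9 / 476142.9 = 263.40.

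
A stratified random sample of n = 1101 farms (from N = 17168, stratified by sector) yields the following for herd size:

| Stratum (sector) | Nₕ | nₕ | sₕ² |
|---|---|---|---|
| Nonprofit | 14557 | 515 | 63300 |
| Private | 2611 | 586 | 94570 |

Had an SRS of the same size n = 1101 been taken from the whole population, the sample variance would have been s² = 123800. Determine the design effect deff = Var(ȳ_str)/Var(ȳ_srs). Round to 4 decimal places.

Var(ȳ_str) = Σ Wₕ²(1−fₕ)sₕ²/nₕ with Wₕ = Nₕ/17168:
  Nonprofit: (14557/17168)²·(1−515/14557)·63300/515 = 85.242842
  Private: (2611/17168)²·(1−586/2611)·94570/586 = 2.894998
  → Var(ȳ_str) = 88.13784.
Var(ȳ_srs) = (1 − 1101/17168)·123800/1101 = 105.23214.
deff = 88.13784 / 105.23214 = 0.8376.

0.8376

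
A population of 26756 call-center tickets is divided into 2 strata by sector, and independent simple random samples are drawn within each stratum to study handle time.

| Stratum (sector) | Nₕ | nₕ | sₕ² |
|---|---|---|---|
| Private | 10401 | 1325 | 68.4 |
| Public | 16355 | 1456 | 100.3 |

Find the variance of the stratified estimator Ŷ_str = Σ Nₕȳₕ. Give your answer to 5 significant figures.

Var(Ŷ_str) = Σₕ Nₕ²(1 − fₕ)sₕ²/nₕ.
Private: 10401²·(1 − 1325/10401)·68.4/1325 = 4.8731503 × 10^6.
Public: 16355²·(1 − 1456/16355)·100.3/1456 = 1.6786 × 10^7.
Sum = 2.165915 × 10^7.

2.1659 × 10^7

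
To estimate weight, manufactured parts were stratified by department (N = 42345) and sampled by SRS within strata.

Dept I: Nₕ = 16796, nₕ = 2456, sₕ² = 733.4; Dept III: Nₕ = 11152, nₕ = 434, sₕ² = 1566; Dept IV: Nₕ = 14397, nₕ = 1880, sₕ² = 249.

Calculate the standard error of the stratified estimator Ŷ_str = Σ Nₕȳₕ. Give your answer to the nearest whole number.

22958

Var(Ŷ_str) = Σₕ Nₕ²(1 − fₕ)sₕ²/nₕ.
Dept I: 16796²·(1 − 2456/16796)·733.4/2456 = 7.1922961 × 10^7.
Dept III: 11152²·(1 − 434/11152)·1566/434 = 4.3128916 × 10^8.
Dept IV: 14397²·(1 − 1880/14397)·249/1880 = 2.3867875 × 10^7.
Sum = 5.2708 × 10^8.
SE = √(5.2708 × 10^8) = 22958.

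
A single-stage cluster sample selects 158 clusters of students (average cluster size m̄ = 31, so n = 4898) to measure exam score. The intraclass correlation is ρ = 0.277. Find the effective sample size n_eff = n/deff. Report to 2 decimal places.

deff = 1 + (31 − 1)·0.277 = 1 + 8.31 = 9.31.
n_eff = 4898 / 9.31 = 526.10.

526.10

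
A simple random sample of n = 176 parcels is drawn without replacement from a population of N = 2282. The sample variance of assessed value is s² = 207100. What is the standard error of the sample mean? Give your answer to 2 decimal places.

32.95

Under SRS without replacement, Var(ȳ) = (1 − f)·s²/n with f = n/N = 176/2282 = 0.07712533.
Var(ȳ) = (1 − 0.07712533)·207100/176 = 0.92287467·1176.7045 = 1085.9508.
SE(ȳ) = √(1085.9508) = 32.95.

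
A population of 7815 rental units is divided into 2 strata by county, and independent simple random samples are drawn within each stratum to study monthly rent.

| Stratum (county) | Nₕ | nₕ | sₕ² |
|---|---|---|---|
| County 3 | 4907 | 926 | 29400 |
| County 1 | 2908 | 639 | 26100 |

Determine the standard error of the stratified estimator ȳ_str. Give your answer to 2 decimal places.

3.82

Var(ȳ_str) = Σₕ Wₕ²(1 − fₕ)sₕ²/nₕ with Wₕ = Nₕ/N, N = 7815.
County 3: Wₕ = 0.62789507; term = 0.62789507²·(1 − 0.18871001)·29400/926 = 10.155156.
County 1: Wₕ = 0.37210493; term = 0.37210493²·(1 − 0.21973865)·26100/639 = 4.4127628.
Sum = 14.567919.
SE = √(14.567919) = 3.82.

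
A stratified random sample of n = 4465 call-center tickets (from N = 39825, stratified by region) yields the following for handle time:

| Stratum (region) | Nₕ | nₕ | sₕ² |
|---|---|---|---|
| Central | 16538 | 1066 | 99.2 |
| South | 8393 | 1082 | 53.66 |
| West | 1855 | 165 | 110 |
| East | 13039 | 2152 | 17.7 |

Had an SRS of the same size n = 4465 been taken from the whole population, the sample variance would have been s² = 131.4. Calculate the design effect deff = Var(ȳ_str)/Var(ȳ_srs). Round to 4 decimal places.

0.7266

Var(ȳ_str) = Σ Wₕ²(1−fₕ)sₕ²/nₕ with Wₕ = Nₕ/39825:
  Central: (16538/39825)²·(1−1066/16538)·99.2/1066 = 0.015013168
  South: (8393/39825)²·(1−1082/8393)·53.66/1082 = 0.0019186946
  West: (1855/39825)²·(1−165/1855)·110/165 = 0.0013177341
  East: (13039/39825)²·(1−2152/13039)·17.7/2152 = 7.3615953 × 10^-4
  → Var(ȳ_str) = 0.018985756.
Var(ȳ_srs) = (1 − 4465/39825)·131.4/4465 = 0.026129456.
deff = 0.018985756 / 0.026129456 = 0.7266.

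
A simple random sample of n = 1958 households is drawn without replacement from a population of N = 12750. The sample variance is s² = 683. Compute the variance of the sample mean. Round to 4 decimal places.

0.2953

Under SRS without replacement, Var(ȳ) = (1 − f)·s²/n with f = n/N = 1958/12750 = 0.15356863.
Var(ȳ) = (1 − 0.15356863)·683/1958 = 0.84643137·0.34882533 = 0.2952567.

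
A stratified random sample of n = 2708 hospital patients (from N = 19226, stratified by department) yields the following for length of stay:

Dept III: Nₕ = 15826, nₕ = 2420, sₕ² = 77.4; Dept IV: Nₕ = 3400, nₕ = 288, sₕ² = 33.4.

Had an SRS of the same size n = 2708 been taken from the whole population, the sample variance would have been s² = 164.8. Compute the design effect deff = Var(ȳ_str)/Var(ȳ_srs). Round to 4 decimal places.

Var(ȳ_str) = Σ Wₕ²(1−fₕ)sₕ²/nₕ with Wₕ = Nₕ/19226:
  Dept III: (15826/19226)²·(1−2420/15826)·77.4/2420 = 0.018357693
  Dept IV: (3400/19226)²·(1−288/3400)·33.4/288 = 0.0033196677
  → Var(ȳ_str) = 0.021677361.
Var(ȳ_srs) = (1 − 2708/19226)·164.8/2708 = 0.052284995.
deff = 0.021677361 / 0.052284995 = 0.4146.

0.4146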